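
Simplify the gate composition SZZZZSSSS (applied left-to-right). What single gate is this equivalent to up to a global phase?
S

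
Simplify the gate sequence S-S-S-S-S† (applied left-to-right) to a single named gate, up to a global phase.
S†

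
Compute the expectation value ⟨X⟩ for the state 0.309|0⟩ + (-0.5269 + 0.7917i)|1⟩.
-0.3256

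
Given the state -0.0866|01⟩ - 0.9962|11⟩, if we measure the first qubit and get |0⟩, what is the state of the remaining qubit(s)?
-|1⟩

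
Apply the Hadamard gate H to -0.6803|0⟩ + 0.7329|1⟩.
0.03719|0⟩ - 0.9993|1⟩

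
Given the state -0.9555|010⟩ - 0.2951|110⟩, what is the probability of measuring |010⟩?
0.913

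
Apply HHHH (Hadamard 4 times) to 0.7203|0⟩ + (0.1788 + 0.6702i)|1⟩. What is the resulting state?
0.7203|0⟩ + (0.1788 + 0.6702i)|1⟩

H² = I, so an even number of Hadamards cancels: H^4 = I and the state is unchanged.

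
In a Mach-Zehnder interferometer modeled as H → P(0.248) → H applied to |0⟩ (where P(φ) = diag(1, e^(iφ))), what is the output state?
(0.9847 + 0.1227i)|0⟩ + (0.0153 - 0.1227i)|1⟩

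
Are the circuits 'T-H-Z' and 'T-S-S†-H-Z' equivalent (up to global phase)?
Yes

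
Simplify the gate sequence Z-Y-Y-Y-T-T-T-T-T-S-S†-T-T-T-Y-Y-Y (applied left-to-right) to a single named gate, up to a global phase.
Z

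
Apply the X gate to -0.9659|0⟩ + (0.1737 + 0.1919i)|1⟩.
(0.1737 + 0.1919i)|0⟩ - 0.9659|1⟩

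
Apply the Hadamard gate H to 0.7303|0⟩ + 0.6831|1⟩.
0.9994|0⟩ + 0.03338|1⟩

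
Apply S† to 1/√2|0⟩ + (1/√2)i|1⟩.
1/√2|0⟩ + 1/√2|1⟩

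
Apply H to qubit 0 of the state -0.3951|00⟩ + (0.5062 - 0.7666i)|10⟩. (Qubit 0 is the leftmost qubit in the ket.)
(0.07856 - 0.5421i)|00⟩ + (-0.6373 + 0.5421i)|10⟩

H on qubit 0 mixes each pair of kets that differ only in qubit 0: amplitudes (a, b) of (|…0…⟩, |…1…⟩) become ((a + b)/√2, (a − b)/√2). Kets absent from the input have amplitude 0.
(|00⟩, |10⟩): (a, b) = (-0.3951, (0.5062 - 0.7666i)) → ((0.07856 - 0.5421i), (-0.6373 + 0.5421i))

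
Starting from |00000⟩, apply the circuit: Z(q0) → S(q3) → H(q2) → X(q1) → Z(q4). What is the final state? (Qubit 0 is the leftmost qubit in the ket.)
1/√2|01000⟩ + 1/√2|01100⟩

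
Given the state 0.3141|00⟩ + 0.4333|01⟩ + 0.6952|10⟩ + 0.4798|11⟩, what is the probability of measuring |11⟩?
0.2302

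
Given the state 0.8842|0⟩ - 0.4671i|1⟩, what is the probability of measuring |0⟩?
0.7818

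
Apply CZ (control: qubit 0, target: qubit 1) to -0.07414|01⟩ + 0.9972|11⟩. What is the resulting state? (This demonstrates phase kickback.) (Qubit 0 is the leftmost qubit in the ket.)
-0.07414|01⟩ - 0.9972|11⟩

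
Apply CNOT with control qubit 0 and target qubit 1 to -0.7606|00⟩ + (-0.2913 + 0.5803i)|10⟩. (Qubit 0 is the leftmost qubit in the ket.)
-0.7606|00⟩ + (-0.2913 + 0.5803i)|11⟩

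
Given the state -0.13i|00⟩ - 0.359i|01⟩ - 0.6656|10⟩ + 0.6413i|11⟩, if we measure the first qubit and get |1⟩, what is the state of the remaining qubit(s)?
-0.7201|0⟩ + 0.6938i|1⟩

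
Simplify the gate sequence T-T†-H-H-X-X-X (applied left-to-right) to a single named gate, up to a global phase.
X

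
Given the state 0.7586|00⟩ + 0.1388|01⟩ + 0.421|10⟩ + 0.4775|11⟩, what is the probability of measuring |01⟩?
0.01927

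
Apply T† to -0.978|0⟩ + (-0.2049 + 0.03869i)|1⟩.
-0.978|0⟩ + (-0.1175 + 0.1722i)|1⟩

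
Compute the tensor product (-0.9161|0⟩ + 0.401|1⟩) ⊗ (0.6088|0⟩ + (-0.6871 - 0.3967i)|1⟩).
-0.5577|00⟩ + (0.6295 + 0.3634i)|01⟩ + 0.2441|10⟩ + (-0.2755 - 0.1591i)|11⟩

amp(|b₁b₂…⟩) = product of the factor amplitudes for bits b₁, b₂, …; only kets whose every factor amplitude is nonzero survive.
|00⟩: (-0.9161)(0.6088) = -0.5577
|01⟩: (-0.9161)(-0.6871 - 0.3967i) = (0.6295 + 0.3634i)
|10⟩: (0.401)(0.6088) = 0.2441
|11⟩: (0.401)(-0.6871 - 0.3967i) = (-0.2755 - 0.1591i)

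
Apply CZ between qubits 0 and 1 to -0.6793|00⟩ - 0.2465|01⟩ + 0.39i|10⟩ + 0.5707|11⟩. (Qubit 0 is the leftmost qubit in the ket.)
-0.6793|00⟩ - 0.2465|01⟩ + 0.39i|10⟩ - 0.5707|11⟩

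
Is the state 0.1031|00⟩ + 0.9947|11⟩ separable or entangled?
Entangled

Writing the state as a|00⟩ + b|01⟩ + c|10⟩ + d|11⟩, it is a product state iff ad − bc = 0.
Here (a, b, c, d) = (0.1031, 0, 0, 0.9947): ad − bc = (0.1031)(0.9947) − (0)(0) = 0.1026 ≠ 0, so the state is entangled.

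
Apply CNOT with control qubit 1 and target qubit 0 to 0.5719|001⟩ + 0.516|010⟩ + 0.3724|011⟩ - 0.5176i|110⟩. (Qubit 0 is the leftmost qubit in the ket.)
0.5719|001⟩ - 0.5176i|010⟩ + 0.516|110⟩ + 0.3724|111⟩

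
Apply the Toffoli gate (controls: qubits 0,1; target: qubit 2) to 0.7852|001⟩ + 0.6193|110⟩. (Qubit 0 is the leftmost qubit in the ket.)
0.7852|001⟩ + 0.6193|111⟩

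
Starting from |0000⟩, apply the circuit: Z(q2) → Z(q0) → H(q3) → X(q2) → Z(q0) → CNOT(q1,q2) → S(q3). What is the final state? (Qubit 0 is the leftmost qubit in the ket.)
1/√2|0010⟩ + (1/√2)i|0011⟩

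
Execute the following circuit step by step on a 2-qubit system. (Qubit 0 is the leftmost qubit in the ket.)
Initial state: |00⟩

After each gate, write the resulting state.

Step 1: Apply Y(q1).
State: i|01⟩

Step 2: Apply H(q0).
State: (1/√2)i|01⟩ + (1/√2)i|11⟩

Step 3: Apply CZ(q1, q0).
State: (1/√2)i|01⟩ - (1/√2)i|11⟩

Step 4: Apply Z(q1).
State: -(1/√2)i|01⟩ + (1/√2)i|11⟩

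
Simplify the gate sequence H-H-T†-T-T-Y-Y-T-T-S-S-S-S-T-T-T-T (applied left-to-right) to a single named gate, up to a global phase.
T†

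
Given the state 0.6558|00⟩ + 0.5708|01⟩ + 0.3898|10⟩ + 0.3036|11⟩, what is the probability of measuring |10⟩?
0.1519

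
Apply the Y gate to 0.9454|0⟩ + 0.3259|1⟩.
-0.3259i|0⟩ + 0.9454i|1⟩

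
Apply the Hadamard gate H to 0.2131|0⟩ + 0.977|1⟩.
0.8415|0⟩ - 0.5402|1⟩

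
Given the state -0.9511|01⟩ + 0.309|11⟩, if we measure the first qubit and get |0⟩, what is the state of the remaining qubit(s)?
-|1⟩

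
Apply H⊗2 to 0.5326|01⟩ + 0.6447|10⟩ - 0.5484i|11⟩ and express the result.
(0.5887 - 0.2742i)|00⟩ + (0.05605 + 0.2742i)|01⟩ + (-0.05605 + 0.2742i)|10⟩ + (-0.5887 - 0.2742i)|11⟩

H⊗2 gives amp(|y⟩) = (1/2) Σ_x (−1)^(x·y) amp(|x⟩), where x·y is the number of positions in which both x and y have a 1.
|00⟩: (0.5326 + 0.6447 - 0.5484i)/2 = (0.5887 - 0.2742i)
|01⟩: (-0.5326 + 0.6447 + 0.5484i)/2 = (0.05605 + 0.2742i)
|10⟩: (0.5326 - 0.6447 + 0.5484i)/2 = (-0.05605 + 0.2742i)
|11⟩: (-0.5326 - 0.6447 - 0.5484i)/2 = (-0.5887 - 0.2742i)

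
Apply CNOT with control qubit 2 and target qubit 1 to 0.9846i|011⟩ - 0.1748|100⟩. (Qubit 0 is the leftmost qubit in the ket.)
0.9846i|001⟩ - 0.1748|100⟩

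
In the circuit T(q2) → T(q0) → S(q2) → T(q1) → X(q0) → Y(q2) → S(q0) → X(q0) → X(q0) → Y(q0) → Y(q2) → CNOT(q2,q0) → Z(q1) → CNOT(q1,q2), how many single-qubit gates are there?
12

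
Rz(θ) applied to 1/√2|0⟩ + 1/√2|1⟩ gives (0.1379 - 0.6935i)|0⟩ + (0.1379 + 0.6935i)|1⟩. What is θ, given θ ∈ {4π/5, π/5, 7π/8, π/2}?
7π/8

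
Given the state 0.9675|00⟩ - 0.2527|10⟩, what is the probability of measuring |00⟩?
0.9361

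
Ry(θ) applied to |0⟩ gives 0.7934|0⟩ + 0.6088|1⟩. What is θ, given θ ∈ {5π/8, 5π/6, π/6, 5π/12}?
5π/12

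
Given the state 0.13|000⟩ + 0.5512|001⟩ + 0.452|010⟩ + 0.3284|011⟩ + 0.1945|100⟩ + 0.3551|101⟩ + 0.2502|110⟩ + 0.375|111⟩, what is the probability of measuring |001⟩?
0.3038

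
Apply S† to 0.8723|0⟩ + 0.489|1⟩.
0.8723|0⟩ - 0.489i|1⟩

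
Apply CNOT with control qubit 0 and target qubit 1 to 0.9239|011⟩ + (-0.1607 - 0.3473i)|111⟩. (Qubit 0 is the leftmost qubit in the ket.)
0.9239|011⟩ + (-0.1607 - 0.3473i)|101⟩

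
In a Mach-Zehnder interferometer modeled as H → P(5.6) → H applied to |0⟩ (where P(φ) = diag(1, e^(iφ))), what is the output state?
(0.8878 - 0.3156i)|0⟩ + (0.1122 + 0.3156i)|1⟩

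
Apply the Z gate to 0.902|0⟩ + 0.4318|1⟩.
0.902|0⟩ - 0.4318|1⟩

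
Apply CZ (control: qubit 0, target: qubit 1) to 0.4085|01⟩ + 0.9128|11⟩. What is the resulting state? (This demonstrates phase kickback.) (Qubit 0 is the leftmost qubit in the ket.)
0.4085|01⟩ - 0.9128|11⟩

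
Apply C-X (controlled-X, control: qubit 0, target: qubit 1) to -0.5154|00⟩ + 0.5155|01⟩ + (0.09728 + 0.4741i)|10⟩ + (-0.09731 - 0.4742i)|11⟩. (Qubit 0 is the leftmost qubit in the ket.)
-0.5154|00⟩ + 0.5155|01⟩ + (-0.09731 - 0.4742i)|10⟩ + (0.09728 + 0.4741i)|11⟩

C-X leaves the control-|0⟩ kets |00⟩, |01⟩ unchanged and applies X to qubit 1 on the control-|1⟩ pair (|10⟩, |11⟩).
X = [[0, 1], [1, 0]].
With a = amp(|10⟩) = (0.09728 + 0.4741i) and b = amp(|11⟩) = (-0.09731 - 0.4742i):
new amp(|10⟩) = (1)·b = (-0.09731 - 0.4742i)
new amp(|11⟩) = (1)·a = (0.09728 + 0.4741i)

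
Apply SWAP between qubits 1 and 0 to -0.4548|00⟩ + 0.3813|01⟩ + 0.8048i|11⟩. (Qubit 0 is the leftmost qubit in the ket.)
-0.4548|00⟩ + 0.3813|10⟩ + 0.8048i|11⟩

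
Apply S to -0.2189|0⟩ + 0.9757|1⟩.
-0.2189|0⟩ + 0.9757i|1⟩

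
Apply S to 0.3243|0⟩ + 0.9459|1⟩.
0.3243|0⟩ + 0.9459i|1⟩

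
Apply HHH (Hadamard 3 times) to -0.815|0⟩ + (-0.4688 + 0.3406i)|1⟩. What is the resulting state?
(-0.9078 + 0.2408i)|0⟩ + (-0.2448 - 0.2408i)|1⟩

H² = I, so H^3 = H: a single Hadamard. With (a, b) = (-0.815, (-0.4688 + 0.3406i)), H gives ((a + b)/√2, (a − b)/√2) = ((-0.9078 + 0.2408i), (-0.2448 - 0.2408i)).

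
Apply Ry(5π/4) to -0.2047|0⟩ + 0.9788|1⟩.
-0.826|0⟩ - 0.5637|1⟩

Ry(5π/4) = [[cos(θ/2), −sin(θ/2)], [sin(θ/2), cos(θ/2)]]; θ = 5π/4, cos(θ/2) ≈ -0.382683, sin(θ/2) ≈ 0.92388.
With a = amp(|0⟩) = -0.2047 and b = amp(|1⟩) = 0.9788:
new amp(|0⟩) = (-0.382683)·a + (-0.92388)·b = -0.826
new amp(|1⟩) = (0.92388)·a + (-0.382683)·b = -0.5637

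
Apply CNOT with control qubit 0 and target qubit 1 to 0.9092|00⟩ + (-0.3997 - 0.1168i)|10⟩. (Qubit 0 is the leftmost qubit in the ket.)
0.9092|00⟩ + (-0.3997 - 0.1168i)|11⟩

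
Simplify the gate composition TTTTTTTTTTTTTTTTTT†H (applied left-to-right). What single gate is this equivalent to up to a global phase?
H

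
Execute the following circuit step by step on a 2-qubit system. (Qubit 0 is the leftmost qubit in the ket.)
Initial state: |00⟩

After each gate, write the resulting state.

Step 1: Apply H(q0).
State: 1/√2|00⟩ + 1/√2|10⟩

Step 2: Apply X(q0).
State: 1/√2|00⟩ + 1/√2|10⟩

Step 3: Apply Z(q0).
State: 1/√2|00⟩ - 1/√2|10⟩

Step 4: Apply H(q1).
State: 1/2|00⟩ + 1/2|01⟩ - 1/2|10⟩ - 1/2|11⟩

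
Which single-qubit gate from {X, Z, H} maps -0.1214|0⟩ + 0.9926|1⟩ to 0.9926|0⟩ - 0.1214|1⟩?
X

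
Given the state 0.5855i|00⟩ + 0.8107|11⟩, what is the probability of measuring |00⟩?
0.3428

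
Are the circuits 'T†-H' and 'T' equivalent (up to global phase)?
No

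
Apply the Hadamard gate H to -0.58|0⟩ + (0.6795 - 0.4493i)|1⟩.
(0.07036 - 0.3177i)|0⟩ + (-0.8906 + 0.3177i)|1⟩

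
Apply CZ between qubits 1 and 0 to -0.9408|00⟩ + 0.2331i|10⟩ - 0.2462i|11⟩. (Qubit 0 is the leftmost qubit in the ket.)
-0.9408|00⟩ + 0.2331i|10⟩ + 0.2462i|11⟩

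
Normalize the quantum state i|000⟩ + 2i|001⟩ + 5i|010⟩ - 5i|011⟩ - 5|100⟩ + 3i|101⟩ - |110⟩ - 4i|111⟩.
0.09713i|000⟩ + 0.1943i|001⟩ + 0.4856i|010⟩ - 0.4856i|011⟩ - 0.4856|100⟩ + 0.2914i|101⟩ - 0.09713|110⟩ - 0.3885i|111⟩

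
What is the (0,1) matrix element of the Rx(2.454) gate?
-0.9415i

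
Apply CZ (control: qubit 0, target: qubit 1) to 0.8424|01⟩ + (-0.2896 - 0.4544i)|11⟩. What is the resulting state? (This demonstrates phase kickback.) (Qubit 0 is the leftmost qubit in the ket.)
0.8424|01⟩ + (0.2896 + 0.4544i)|11⟩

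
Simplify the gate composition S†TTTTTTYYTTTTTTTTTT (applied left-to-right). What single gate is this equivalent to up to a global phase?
S†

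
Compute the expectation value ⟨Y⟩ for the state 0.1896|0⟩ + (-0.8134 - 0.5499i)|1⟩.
-0.2085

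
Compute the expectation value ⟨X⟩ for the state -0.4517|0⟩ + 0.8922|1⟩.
-0.806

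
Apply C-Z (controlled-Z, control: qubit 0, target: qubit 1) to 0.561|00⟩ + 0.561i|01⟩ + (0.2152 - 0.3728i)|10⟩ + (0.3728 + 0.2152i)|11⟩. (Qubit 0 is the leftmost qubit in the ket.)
0.561|00⟩ + 0.561i|01⟩ + (0.2152 - 0.3728i)|10⟩ + (-0.3728 - 0.2152i)|11⟩

C-Z leaves the control-|0⟩ kets |00⟩, |01⟩ unchanged and applies Z to qubit 1 on the control-|1⟩ pair (|10⟩, |11⟩).
Z = [[1, 0], [0, -1]].
With a = amp(|10⟩) = (0.2152 - 0.3728i) and b = amp(|11⟩) = (0.3728 + 0.2152i):
new amp(|10⟩) = (1)·a = (0.2152 - 0.3728i)
new amp(|11⟩) = (-1)·b = (-0.3728 - 0.2152i)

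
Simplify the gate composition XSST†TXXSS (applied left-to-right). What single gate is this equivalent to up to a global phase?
X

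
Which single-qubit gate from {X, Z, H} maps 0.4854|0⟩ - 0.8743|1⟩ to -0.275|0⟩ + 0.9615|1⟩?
H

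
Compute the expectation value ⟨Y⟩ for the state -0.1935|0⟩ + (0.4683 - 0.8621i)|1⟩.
0.3336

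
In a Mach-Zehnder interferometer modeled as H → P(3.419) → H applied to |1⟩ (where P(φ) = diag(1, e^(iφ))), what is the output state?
(0.9809 + 0.1369i)|0⟩ + (0.01912 - 0.1369i)|1⟩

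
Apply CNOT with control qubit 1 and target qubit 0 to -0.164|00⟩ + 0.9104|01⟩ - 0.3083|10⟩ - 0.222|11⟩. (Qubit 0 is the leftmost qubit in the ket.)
-0.164|00⟩ - 0.222|01⟩ - 0.3083|10⟩ + 0.9104|11⟩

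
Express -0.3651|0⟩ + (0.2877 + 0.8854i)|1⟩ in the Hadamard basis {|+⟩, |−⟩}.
(-0.05473 + 0.6261i)|+⟩ + (-0.4616 - 0.6261i)|−⟩

With |ψ⟩ = α|0⟩ + β|1⟩, the Hadamard-basis coefficients are ⟨+|ψ⟩ = (α + β)/√2 and ⟨−|ψ⟩ = (α − β)/√2.
Here α = -0.3651, β = (0.2877 + 0.8854i): (α + β)/√2 = (-0.05473 + 0.6261i), (α − β)/√2 = (-0.4616 - 0.6261i).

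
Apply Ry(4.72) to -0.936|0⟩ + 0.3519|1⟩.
0.4165|0⟩ - 0.9091|1⟩

Ry(4.72) = [[cos(θ/2), −sin(θ/2)], [sin(θ/2), cos(θ/2)]]; θ = 4.72, cos(θ/2) ≈ -0.709793, sin(θ/2) ≈ 0.704411.
With a = amp(|0⟩) = -0.936 and b = amp(|1⟩) = 0.3519:
new amp(|0⟩) = (-0.709793)·a + (-0.704411)·b = 0.4165
new amp(|1⟩) = (0.704411)·a + (-0.709793)·b = -0.9091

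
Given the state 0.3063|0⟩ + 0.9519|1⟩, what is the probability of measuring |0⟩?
0.09382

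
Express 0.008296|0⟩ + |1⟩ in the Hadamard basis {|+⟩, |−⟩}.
0.713|+⟩ - 0.7012|−⟩

With |ψ⟩ = α|0⟩ + β|1⟩, the Hadamard-basis coefficients are ⟨+|ψ⟩ = (α + β)/√2 and ⟨−|ψ⟩ = (α − β)/√2.
Here α = 0.008296, β = 1: (α + β)/√2 = 0.713, (α − β)/√2 = -0.7012.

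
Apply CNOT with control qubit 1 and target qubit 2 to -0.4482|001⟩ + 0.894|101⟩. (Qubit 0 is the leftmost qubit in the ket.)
-0.4482|001⟩ + 0.894|101⟩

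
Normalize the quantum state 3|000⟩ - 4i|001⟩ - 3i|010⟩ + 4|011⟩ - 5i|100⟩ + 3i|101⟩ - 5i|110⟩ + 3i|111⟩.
0.2762|000⟩ - 0.3682i|001⟩ - 0.2762i|010⟩ + 0.3682|011⟩ - 0.4603i|100⟩ + 0.2762i|101⟩ - 0.4603i|110⟩ + 0.2762i|111⟩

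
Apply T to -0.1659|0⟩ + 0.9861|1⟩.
-0.1659|0⟩ + (0.6973 + 0.6973i)|1⟩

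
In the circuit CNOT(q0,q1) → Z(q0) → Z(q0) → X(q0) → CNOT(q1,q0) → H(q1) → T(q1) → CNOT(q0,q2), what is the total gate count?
8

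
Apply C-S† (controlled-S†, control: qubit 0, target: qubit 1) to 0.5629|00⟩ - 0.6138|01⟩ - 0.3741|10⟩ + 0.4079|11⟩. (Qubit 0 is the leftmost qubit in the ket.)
0.5629|00⟩ - 0.6138|01⟩ - 0.3741|10⟩ - 0.4079i|11⟩

C-S† leaves the control-|0⟩ kets |00⟩, |01⟩ unchanged and applies S† to qubit 1 on the control-|1⟩ pair (|10⟩, |11⟩).
S† = [[1, 0], [0, -i]].
With a = amp(|10⟩) = -0.3741 and b = amp(|11⟩) = 0.4079:
new amp(|10⟩) = (1)·a = -0.3741
new amp(|11⟩) = (-i)·b = -0.4079i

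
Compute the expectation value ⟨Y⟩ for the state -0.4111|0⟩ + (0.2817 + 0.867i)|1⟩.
-0.7128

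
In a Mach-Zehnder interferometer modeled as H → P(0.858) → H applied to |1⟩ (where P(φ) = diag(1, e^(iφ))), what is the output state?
(0.173 - 0.3783i)|0⟩ + (0.827 + 0.3783i)|1⟩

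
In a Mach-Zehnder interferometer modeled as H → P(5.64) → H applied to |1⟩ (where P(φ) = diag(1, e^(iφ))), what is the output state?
(0.09991 + 0.2999i)|0⟩ + (0.9001 - 0.2999i)|1⟩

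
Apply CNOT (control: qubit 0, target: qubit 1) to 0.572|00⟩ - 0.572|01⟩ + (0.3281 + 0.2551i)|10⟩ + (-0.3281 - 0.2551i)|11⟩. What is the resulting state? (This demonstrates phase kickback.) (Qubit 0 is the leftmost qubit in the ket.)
0.572|00⟩ - 0.572|01⟩ + (-0.3281 - 0.2551i)|10⟩ + (0.3281 + 0.2551i)|11⟩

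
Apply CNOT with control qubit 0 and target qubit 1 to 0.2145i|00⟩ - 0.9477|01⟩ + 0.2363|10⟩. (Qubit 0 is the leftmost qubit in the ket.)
0.2145i|00⟩ - 0.9477|01⟩ + 0.2363|11⟩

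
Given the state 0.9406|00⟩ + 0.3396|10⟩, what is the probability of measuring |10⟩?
0.1153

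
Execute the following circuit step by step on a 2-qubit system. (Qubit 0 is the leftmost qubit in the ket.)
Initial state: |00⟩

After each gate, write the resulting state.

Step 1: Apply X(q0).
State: |10⟩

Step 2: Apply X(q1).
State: |11⟩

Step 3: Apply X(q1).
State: |10⟩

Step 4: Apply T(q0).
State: (1/√2 + (1/√2)i)|10⟩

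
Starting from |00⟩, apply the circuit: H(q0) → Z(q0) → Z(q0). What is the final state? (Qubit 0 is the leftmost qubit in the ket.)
1/√2|00⟩ + 1/√2|10⟩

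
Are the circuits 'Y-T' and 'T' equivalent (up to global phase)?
No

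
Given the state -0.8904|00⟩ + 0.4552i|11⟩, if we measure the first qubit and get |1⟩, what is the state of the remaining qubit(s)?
i|1⟩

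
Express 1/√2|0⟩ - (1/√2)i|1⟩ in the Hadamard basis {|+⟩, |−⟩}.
(1/2 - (1/2)i)|+⟩ + (1/2 + (1/2)i)|−⟩

With |ψ⟩ = α|0⟩ + β|1⟩, the Hadamard-basis coefficients are ⟨+|ψ⟩ = (α + β)/√2 and ⟨−|ψ⟩ = (α − β)/√2.
Here α = 1/√2, β = -(1/√2)i: (α + β)/√2 = (1/2 - (1/2)i), (α − β)/√2 = (1/2 + (1/2)i).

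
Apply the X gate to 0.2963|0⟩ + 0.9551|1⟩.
0.9551|0⟩ + 0.2963|1⟩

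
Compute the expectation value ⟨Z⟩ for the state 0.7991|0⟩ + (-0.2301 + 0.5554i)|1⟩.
0.2771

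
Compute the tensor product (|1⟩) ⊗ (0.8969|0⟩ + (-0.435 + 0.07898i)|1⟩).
0.8969|10⟩ + (-0.435 + 0.07898i)|11⟩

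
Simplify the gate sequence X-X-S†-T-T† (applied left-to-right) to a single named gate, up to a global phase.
S†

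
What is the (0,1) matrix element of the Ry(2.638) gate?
-0.9685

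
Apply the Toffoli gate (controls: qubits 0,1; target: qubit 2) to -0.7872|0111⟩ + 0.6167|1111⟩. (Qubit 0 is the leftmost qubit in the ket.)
-0.7872|0111⟩ + 0.6167|1101⟩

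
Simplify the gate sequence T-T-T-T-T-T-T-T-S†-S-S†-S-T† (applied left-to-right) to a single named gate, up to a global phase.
T†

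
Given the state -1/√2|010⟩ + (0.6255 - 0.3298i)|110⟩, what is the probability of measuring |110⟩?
0.5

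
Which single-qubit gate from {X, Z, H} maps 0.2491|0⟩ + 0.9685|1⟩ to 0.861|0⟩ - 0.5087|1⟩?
H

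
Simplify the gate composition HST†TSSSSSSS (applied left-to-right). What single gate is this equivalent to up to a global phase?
H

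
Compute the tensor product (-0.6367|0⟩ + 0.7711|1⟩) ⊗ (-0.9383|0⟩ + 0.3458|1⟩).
0.5974|00⟩ - 0.2202|01⟩ - 0.7235|10⟩ + 0.2666|11⟩

amp(|b₁b₂…⟩) = product of the factor amplitudes for bits b₁, b₂, …; only kets whose every factor amplitude is nonzero survive.
|00⟩: (-0.6367)(-0.9383) = 0.5974
|01⟩: (-0.6367)(0.3458) = -0.2202
|10⟩: (0.7711)(-0.9383) = -0.7235
|11⟩: (0.7711)(0.3458) = 0.2666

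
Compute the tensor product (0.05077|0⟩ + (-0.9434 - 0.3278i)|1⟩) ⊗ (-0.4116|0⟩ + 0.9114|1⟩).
-0.0209|00⟩ + 0.04627|01⟩ + (0.3883 + 0.1349i)|10⟩ + (-0.8598 - 0.2988i)|11⟩

amp(|b₁b₂…⟩) = product of the factor amplitudes for bits b₁, b₂, …; only kets whose every factor amplitude is nonzero survive.
|00⟩: (0.05077)(-0.4116) = -0.0209
|01⟩: (0.05077)(0.9114) = 0.04627
|10⟩: (-0.9434 - 0.3278i)(-0.4116) = (0.3883 + 0.1349i)
|11⟩: (-0.9434 - 0.3278i)(0.9114) = (-0.8598 - 0.2988i)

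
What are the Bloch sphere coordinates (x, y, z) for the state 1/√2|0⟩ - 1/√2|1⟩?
(-1, 0, 0)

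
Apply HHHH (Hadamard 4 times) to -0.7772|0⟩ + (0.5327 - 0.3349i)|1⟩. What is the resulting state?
-0.7772|0⟩ + (0.5327 - 0.3349i)|1⟩

H² = I, so an even number of Hadamards cancels: H^4 = I and the state is unchanged.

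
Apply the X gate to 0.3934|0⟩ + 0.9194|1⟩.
0.9194|0⟩ + 0.3934|1⟩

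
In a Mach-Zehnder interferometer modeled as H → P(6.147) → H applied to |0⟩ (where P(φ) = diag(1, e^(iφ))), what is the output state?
(0.9954 - 0.06788i)|0⟩ + (0.004629 + 0.06788i)|1⟩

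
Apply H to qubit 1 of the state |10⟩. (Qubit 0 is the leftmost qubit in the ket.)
1/√2|10⟩ + 1/√2|11⟩

H on qubit 1 mixes each pair of kets that differ only in qubit 1: amplitudes (a, b) of (|…0…⟩, |…1…⟩) become ((a + b)/√2, (a − b)/√2). Kets absent from the input have amplitude 0.
(|10⟩, |11⟩): (a, b) = (1, 0) → (1/√2, 1/√2)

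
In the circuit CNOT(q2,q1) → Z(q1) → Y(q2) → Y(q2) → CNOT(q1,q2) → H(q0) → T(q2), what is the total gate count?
7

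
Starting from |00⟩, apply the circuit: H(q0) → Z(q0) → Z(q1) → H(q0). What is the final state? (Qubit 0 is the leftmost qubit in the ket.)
|10⟩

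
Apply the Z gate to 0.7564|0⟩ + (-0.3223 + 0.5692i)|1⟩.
0.7564|0⟩ + (0.3223 - 0.5692i)|1⟩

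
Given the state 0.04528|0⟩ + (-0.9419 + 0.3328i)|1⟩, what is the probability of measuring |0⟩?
0.00205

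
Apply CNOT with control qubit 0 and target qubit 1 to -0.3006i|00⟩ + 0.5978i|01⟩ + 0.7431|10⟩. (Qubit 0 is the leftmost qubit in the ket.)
-0.3006i|00⟩ + 0.5978i|01⟩ + 0.7431|11⟩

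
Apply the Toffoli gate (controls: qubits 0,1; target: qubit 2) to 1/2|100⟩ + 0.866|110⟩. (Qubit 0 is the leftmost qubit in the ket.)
1/2|100⟩ + 0.866|111⟩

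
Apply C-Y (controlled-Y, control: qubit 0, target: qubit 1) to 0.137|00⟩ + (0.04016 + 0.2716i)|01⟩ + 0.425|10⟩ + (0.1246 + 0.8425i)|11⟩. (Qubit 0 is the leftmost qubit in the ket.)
0.137|00⟩ + (0.04016 + 0.2716i)|01⟩ + (0.8425 - 0.1246i)|10⟩ + 0.425i|11⟩

C-Y leaves the control-|0⟩ kets |00⟩, |01⟩ unchanged and applies Y to qubit 1 on the control-|1⟩ pair (|10⟩, |11⟩).
Y = [[0, -i], [i, 0]].
With a = amp(|10⟩) = 0.425 and b = amp(|11⟩) = (0.1246 + 0.8425i):
new amp(|10⟩) = (-i)·b = (0.8425 - 0.1246i)
new amp(|11⟩) = (i)·a = 0.425i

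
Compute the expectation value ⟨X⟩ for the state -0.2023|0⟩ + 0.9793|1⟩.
-0.3962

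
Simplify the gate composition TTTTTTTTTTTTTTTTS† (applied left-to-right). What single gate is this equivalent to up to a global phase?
S†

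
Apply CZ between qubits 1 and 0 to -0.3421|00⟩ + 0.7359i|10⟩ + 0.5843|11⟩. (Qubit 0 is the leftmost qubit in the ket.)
-0.3421|00⟩ + 0.7359i|10⟩ - 0.5843|11⟩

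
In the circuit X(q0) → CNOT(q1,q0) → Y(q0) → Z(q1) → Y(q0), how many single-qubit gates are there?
4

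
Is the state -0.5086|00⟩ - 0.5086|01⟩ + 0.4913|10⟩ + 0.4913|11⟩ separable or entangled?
Separable

Writing the state as a|00⟩ + b|01⟩ + c|10⟩ + d|11⟩, it is a product state iff ad − bc = 0.
Here (a, b, c, d) = (-0.5086, -0.5086, 0.4913, 0.4913): ad − bc = (-0.5086)(0.4913) − (-0.5086)(0.4913) = 0, so the state is separable.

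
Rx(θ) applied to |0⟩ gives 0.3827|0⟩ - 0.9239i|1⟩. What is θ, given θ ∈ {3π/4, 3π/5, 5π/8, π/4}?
3π/4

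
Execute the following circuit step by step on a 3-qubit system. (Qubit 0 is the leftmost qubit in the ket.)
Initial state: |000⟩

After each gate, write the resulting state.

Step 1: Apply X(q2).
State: |001⟩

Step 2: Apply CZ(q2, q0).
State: |001⟩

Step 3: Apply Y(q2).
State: -i|000⟩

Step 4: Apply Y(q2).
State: |001⟩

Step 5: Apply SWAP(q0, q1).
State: |001⟩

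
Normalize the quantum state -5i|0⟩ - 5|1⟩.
-(1/√2)i|0⟩ - 1/√2|1⟩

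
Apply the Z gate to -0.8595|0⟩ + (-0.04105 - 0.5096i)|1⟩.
-0.8595|0⟩ + (0.04105 + 0.5096i)|1⟩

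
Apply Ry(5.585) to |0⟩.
-0.9397|0⟩ + 0.342|1⟩

Ry(5.585) = [[cos(θ/2), −sin(θ/2)], [sin(θ/2), cos(θ/2)]]; θ = 5.585, cos(θ/2) ≈ -0.939683, sin(θ/2) ≈ 0.342045.
With a = amp(|0⟩) = 1 and b = amp(|1⟩) = 0:
new amp(|0⟩) = (-0.939683)·a + (-0.342045)·b = -0.9397
new amp(|1⟩) = (0.342045)·a + (-0.939683)·b = 0.342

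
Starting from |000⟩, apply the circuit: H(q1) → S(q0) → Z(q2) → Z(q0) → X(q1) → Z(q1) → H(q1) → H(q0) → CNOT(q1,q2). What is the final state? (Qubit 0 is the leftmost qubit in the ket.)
1/√2|011⟩ + 1/√2|111⟩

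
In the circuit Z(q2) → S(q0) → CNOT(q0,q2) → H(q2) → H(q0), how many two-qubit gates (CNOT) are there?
1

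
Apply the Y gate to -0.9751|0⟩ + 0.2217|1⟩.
-0.2217i|0⟩ - 0.9751i|1⟩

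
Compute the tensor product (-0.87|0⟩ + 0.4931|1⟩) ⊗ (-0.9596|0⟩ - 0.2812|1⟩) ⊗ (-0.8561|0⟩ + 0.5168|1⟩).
-0.7147|000⟩ + 0.4315|001⟩ - 0.2094|010⟩ + 0.1264|011⟩ + 0.4051|100⟩ - 0.2445|101⟩ + 0.1187|110⟩ - 0.07166|111⟩

amp(|b₁b₂…⟩) = product of the factor amplitudes for bits b₁, b₂, …; only kets whose every factor amplitude is nonzero survive.
|000⟩: (-0.87)(-0.9596)(-0.8561) = -0.7147
|001⟩: (-0.87)(-0.9596)(0.5168) = 0.4315
|010⟩: (-0.87)(-0.2812)(-0.8561) = -0.2094
|011⟩: (-0.87)(-0.2812)(0.5168) = 0.1264
|100⟩: (0.4931)(-0.9596)(-0.8561) = 0.4051
|101⟩: (0.4931)(-0.9596)(0.5168) = -0.2445
|110⟩: (0.4931)(-0.2812)(-0.8561) = 0.1187
|111⟩: (0.4931)(-0.2812)(0.5168) = -0.07166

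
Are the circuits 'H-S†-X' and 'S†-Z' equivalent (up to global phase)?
No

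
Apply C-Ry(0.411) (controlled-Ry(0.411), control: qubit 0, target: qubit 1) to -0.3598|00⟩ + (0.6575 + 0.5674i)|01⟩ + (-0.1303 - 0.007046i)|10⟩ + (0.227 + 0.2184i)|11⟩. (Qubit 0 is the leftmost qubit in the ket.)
-0.3598|00⟩ + (0.6575 + 0.5674i)|01⟩ + (-0.1739 - 0.05146i)|10⟩ + (0.1956 + 0.2124i)|11⟩

C-Ry(0.411) leaves the control-|0⟩ kets |00⟩, |01⟩ unchanged and applies Ry(0.411) to qubit 1 on the control-|1⟩ pair (|10⟩, |11⟩).
Ry(0.411) = [[cos(θ/2), −sin(θ/2)], [sin(θ/2), cos(θ/2)]]; θ = 0.411, cos(θ/2) ≈ 0.978959, sin(θ/2) ≈ 0.204057.
With a = amp(|10⟩) = (-0.1303 - 0.007046i) and b = amp(|11⟩) = (0.227 + 0.2184i):
new amp(|10⟩) = (0.978959)·a + (-0.204057)·b = (-0.1739 - 0.05146i)
new amp(|11⟩) = (0.204057)·a + (0.978959)·b = (0.1956 + 0.2124i)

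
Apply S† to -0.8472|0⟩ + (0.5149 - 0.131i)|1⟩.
-0.8472|0⟩ + (-0.131 - 0.5149i)|1⟩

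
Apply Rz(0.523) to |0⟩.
(0.966 - 0.2585i)|0⟩

Rz(0.523) = [[e^(−iθ/2), 0], [0, e^(iθ/2)]] with e^(±iθ/2) = cos(θ/2) ± i·sin(θ/2); θ = 0.523, cos(θ/2) ≈ 0.966003, sin(θ/2) ≈ 0.25853.
With a = amp(|0⟩) = 1 and b = amp(|1⟩) = 0:
new amp(|0⟩) = (0.966003 - 0.25853i)·a = (0.966 - 0.2585i)
new amp(|1⟩) = (0.966003 + 0.25853i)·b = 0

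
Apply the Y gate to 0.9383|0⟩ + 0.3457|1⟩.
-0.3457i|0⟩ + 0.9383i|1⟩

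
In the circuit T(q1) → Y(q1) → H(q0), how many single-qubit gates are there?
3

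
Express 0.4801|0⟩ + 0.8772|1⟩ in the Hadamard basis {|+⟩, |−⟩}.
0.9598|+⟩ - 0.2808|−⟩

With |ψ⟩ = α|0⟩ + β|1⟩, the Hadamard-basis coefficients are ⟨+|ψ⟩ = (α + β)/√2 and ⟨−|ψ⟩ = (α − β)/√2.
Here α = 0.4801, β = 0.8772: (α + β)/√2 = 0.9598, (α − β)/√2 = -0.2808.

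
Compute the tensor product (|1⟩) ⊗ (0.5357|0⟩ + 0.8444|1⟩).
0.5357|10⟩ + 0.8444|11⟩

amp(|b₁b₂…⟩) = product of the factor amplitudes for bits b₁, b₂, …; only kets whose every factor amplitude is nonzero survive.
|10⟩: (1)(0.5357) = 0.5357
|11⟩: (1)(0.8444) = 0.8444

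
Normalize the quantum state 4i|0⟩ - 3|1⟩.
0.8i|0⟩ - 0.6|1⟩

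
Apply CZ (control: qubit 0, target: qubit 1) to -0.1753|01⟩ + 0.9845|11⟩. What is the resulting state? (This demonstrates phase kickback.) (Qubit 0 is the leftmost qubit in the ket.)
-0.1753|01⟩ - 0.9845|11⟩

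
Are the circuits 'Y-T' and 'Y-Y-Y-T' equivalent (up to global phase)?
Yes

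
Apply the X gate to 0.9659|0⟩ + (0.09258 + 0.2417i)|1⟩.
(0.09258 + 0.2417i)|0⟩ + 0.9659|1⟩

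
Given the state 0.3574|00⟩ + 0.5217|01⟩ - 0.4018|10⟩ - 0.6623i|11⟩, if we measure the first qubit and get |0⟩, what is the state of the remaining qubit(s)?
0.5652|0⟩ + 0.825|1⟩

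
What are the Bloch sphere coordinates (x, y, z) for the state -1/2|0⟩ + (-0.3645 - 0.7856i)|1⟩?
(0.3645, 0.7856, -0.5)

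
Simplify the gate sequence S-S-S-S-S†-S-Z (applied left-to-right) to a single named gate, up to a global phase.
Z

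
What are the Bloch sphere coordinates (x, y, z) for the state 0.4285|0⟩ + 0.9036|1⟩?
(0.7744, 0, -0.6329)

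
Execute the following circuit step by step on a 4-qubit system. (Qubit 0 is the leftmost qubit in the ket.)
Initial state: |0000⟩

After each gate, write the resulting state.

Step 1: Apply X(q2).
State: |0010⟩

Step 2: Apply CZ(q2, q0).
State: |0010⟩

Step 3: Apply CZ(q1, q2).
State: |0010⟩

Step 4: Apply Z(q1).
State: |0010⟩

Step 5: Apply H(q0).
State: 1/√2|0010⟩ + 1/√2|1010⟩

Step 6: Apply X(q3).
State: 1/√2|0011⟩ + 1/√2|1011⟩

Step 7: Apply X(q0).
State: 1/√2|0011⟩ + 1/√2|1011⟩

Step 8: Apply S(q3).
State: (1/√2)i|0011⟩ + (1/√2)i|1011⟩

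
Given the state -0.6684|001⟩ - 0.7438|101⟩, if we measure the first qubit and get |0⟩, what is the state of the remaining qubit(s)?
-|01⟩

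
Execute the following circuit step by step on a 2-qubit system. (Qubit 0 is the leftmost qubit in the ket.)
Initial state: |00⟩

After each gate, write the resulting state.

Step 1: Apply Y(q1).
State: i|01⟩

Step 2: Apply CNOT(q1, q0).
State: i|11⟩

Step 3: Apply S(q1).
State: -|11⟩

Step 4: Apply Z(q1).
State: |11⟩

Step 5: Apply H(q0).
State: 1/√2|01⟩ - 1/√2|11⟩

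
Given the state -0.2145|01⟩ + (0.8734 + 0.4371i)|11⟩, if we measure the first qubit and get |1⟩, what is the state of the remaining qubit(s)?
(0.8943 + 0.4475i)|1⟩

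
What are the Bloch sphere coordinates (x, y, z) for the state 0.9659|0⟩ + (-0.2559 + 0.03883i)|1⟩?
(-0.4943, 0.07501, 0.866)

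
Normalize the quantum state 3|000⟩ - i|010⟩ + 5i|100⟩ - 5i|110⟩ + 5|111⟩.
0.3254|000⟩ - 0.1085i|010⟩ + 0.5423i|100⟩ - 0.5423i|110⟩ + 0.5423|111⟩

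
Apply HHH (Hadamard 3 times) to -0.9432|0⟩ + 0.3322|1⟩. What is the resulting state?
-0.432|0⟩ - 0.9018|1⟩

H² = I, so H^3 = H: a single Hadamard. With (a, b) = (-0.9432, 0.3322), H gives ((a + b)/√2, (a − b)/√2) = (-0.432, -0.9018).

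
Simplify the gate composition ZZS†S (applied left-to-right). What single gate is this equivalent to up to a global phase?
I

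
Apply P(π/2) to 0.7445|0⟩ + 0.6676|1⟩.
0.7445|0⟩ + 0.6676i|1⟩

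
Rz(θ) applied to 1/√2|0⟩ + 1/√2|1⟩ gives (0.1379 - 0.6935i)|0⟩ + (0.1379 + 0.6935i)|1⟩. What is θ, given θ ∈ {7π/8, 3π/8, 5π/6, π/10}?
7π/8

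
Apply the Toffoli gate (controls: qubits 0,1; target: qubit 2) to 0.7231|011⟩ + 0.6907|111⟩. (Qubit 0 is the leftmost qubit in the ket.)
0.7231|011⟩ + 0.6907|110⟩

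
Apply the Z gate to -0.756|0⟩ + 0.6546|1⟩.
-0.756|0⟩ - 0.6546|1⟩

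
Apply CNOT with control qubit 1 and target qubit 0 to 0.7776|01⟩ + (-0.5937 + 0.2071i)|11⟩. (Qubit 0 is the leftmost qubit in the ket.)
(-0.5937 + 0.2071i)|01⟩ + 0.7776|11⟩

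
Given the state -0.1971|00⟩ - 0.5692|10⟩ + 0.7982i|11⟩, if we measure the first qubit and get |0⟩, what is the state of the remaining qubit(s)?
-|0⟩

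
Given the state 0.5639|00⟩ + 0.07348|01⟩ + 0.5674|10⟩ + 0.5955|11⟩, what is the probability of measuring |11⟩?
0.3546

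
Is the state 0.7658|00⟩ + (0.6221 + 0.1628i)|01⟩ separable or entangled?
Separable

Writing the state as a|00⟩ + b|01⟩ + c|10⟩ + d|11⟩, it is a product state iff ad − bc = 0.
Here (a, b, c, d) = (0.7658, (0.6221 + 0.1628i), 0, 0): ad − bc = (0.7658)(0) − (0.6221 + 0.1628i)(0) = 0, so the state is separable.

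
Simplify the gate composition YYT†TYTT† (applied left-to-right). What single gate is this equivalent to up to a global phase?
Y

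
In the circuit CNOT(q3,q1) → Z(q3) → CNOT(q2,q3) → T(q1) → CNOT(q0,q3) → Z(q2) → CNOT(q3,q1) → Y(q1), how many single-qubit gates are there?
4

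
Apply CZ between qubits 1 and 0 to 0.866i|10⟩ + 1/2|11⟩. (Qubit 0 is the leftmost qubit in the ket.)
0.866i|10⟩ - 1/2|11⟩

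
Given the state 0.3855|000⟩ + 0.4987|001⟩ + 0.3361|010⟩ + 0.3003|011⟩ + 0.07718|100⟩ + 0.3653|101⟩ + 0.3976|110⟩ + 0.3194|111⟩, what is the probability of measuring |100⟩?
0.005957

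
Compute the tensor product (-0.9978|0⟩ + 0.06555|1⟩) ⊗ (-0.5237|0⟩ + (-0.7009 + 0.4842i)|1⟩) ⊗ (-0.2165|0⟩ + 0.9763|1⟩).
-0.1131|000⟩ + 0.5102|001⟩ + (-0.1514 + 0.1046i)|010⟩ + (0.6828 - 0.4717i)|011⟩ + 0.007432|100⟩ - 0.03351|101⟩ + (0.009947 - 0.006872i)|110⟩ + (-0.04486 + 0.03099i)|111⟩

amp(|b₁b₂…⟩) = product of the factor amplitudes for bits b₁, b₂, …; only kets whose every factor amplitude is nonzero survive.
|000⟩: (-0.9978)(-0.5237)(-0.2165) = -0.1131
|001⟩: (-0.9978)(-0.5237)(0.9763) = 0.5102
|010⟩: (-0.9978)(-0.7009 + 0.4842i)(-0.2165) = (-0.1514 + 0.1046i)
|011⟩: (-0.9978)(-0.7009 + 0.4842i)(0.9763) = (0.6828 - 0.4717i)
|100⟩: (0.06555)(-0.5237)(-0.2165) = 0.007432
|101⟩: (0.06555)(-0.5237)(0.9763) = -0.03351
|110⟩: (0.06555)(-0.7009 + 0.4842i)(-0.2165) = (0.009947 - 0.006872i)
|111⟩: (0.06555)(-0.7009 + 0.4842i)(0.9763) = (-0.04486 + 0.03099i)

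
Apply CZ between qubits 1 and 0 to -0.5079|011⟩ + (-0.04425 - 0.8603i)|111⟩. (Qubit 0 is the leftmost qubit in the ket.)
-0.5079|011⟩ + (0.04425 + 0.8603i)|111⟩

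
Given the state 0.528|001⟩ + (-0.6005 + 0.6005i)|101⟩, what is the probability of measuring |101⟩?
0.7212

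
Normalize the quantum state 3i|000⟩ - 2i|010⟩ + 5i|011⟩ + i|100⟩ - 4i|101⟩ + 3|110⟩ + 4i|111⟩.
0.3354i|000⟩ - 0.2236i|010⟩ + 0.559i|011⟩ + 0.1118i|100⟩ - (1/√5)i|101⟩ + 0.3354|110⟩ + (1/√5)i|111⟩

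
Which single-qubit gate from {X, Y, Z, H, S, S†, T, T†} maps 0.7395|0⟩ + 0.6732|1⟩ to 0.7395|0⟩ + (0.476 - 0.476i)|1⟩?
T†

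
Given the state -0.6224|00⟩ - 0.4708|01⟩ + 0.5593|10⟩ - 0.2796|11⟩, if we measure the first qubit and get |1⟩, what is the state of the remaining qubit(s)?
0.8945|0⟩ - 0.4471|1⟩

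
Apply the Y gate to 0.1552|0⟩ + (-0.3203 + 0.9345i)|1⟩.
(0.9345 + 0.3203i)|0⟩ + 0.1552i|1⟩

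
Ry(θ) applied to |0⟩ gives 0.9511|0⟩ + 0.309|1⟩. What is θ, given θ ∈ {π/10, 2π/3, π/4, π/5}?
π/5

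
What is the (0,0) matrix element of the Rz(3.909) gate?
(-0.3744 - 0.9273i)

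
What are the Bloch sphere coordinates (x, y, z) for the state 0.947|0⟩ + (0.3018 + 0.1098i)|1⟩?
(0.5716, 0.208, 0.7937)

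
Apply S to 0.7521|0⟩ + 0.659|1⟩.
0.7521|0⟩ + 0.659i|1⟩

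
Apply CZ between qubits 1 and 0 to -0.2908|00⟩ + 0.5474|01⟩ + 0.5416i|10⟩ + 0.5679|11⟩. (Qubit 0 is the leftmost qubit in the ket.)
-0.2908|00⟩ + 0.5474|01⟩ + 0.5416i|10⟩ - 0.5679|11⟩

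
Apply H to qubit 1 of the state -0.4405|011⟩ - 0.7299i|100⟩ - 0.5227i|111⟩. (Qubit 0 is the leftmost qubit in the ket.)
-0.3115|001⟩ + 0.3115|011⟩ - 0.5161i|100⟩ - 0.3696i|101⟩ - 0.5161i|110⟩ + 0.3696i|111⟩

H on qubit 1 mixes each pair of kets that differ only in qubit 1: amplitudes (a, b) of (|…0…⟩, |…1…⟩) become ((a + b)/√2, (a − b)/√2). Kets absent from the input have amplitude 0.
(|001⟩, |011⟩): (a, b) = (0, -0.4405) → (-0.3115, 0.3115)
(|100⟩, |110⟩): (a, b) = (-0.7299i, 0) → (-0.5161i, -0.5161i)
(|101⟩, |111⟩): (a, b) = (0, -0.5227i) → (-0.3696i, 0.3696i)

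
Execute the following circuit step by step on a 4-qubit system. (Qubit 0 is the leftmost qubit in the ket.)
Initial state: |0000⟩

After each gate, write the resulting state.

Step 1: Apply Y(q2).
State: i|0010⟩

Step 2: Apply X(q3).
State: i|0011⟩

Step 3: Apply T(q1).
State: i|0011⟩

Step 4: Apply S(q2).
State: -|0011⟩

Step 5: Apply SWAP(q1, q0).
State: -|0011⟩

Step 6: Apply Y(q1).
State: -i|0111⟩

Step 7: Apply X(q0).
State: -i|1111⟩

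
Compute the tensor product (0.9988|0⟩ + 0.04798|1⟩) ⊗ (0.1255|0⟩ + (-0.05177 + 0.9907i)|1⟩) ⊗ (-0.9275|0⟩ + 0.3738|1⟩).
-0.1163|000⟩ + 0.04686|001⟩ + (0.04796 - 0.9178i)|010⟩ + (-0.01933 + 0.3699i)|011⟩ - 0.005585|100⟩ + 0.002251|101⟩ + (0.002304 - 0.04409i)|110⟩ + (-0.0009285 + 0.01777i)|111⟩

amp(|b₁b₂…⟩) = product of the factor amplitudes for bits b₁, b₂, …; only kets whose every factor amplitude is nonzero survive.
|000⟩: (0.9988)(0.1255)(-0.9275) = -0.1163
|001⟩: (0.9988)(0.1255)(0.3738) = 0.04686
|010⟩: (0.9988)(-0.05177 + 0.9907i)(-0.9275) = (0.04796 - 0.9178i)
|011⟩: (0.9988)(-0.05177 + 0.9907i)(0.3738) = (-0.01933 + 0.3699i)
|100⟩: (0.04798)(0.1255)(-0.9275) = -0.005585
|101⟩: (0.04798)(0.1255)(0.3738) = 0.002251
|110⟩: (0.04798)(-0.05177 + 0.9907i)(-0.9275) = (0.002304 - 0.04409i)
|111⟩: (0.04798)(-0.05177 + 0.9907i)(0.3738) = (-0.0009285 + 0.01777i)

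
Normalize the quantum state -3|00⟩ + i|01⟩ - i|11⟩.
-0.9045|00⟩ + 0.3015i|01⟩ - 0.3015i|11⟩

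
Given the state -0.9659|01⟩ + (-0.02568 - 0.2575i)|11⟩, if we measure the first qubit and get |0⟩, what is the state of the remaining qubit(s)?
-|1⟩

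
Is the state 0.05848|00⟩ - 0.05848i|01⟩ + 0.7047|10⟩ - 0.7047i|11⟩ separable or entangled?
Separable

Writing the state as a|00⟩ + b|01⟩ + c|10⟩ + d|11⟩, it is a product state iff ad − bc = 0.
Here (a, b, c, d) = (0.05848, -0.05848i, 0.7047, -0.7047i): ad − bc = (0.05848)(-0.7047i) − (-0.05848i)(0.7047) = 0, so the state is separable.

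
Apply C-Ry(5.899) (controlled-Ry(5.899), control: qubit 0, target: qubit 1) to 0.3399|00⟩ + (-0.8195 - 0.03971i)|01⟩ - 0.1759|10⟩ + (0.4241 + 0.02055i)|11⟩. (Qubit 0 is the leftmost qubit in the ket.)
0.3399|00⟩ + (-0.8195 - 0.03971i)|01⟩ + (0.0917 - 0.003923i)|10⟩ + (-0.4499 - 0.02017i)|11⟩

C-Ry(5.899) leaves the control-|0⟩ kets |00⟩, |01⟩ unchanged and applies Ry(5.899) to qubit 1 on the control-|1⟩ pair (|10⟩, |11⟩).
Ry(5.899) = [[cos(θ/2), −sin(θ/2)], [sin(θ/2), cos(θ/2)]]; θ = 5.899, cos(θ/2) ≈ -0.981607, sin(θ/2) ≈ 0.190913.
With a = amp(|10⟩) = -0.1759 and b = amp(|11⟩) = (0.4241 + 0.02055i):
new amp(|10⟩) = (-0.981607)·a + (-0.190913)·b = (0.0917 - 0.003923i)
new amp(|11⟩) = (0.190913)·a + (-0.981607)·b = (-0.4499 - 0.02017i)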